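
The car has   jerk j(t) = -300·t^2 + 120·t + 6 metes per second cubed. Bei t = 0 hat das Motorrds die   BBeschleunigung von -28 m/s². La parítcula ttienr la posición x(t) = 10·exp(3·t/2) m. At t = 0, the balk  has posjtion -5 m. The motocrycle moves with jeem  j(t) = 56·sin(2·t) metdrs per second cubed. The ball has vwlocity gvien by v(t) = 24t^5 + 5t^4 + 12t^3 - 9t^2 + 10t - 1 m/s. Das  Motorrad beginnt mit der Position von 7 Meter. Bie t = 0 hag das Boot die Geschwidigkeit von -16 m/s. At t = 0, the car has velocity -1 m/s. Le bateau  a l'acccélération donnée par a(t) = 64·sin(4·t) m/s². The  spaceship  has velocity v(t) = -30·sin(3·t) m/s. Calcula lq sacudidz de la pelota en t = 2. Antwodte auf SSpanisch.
Debemos derivar nuestra ecuación de la velocidad v(t) = 24·t^5 + 5·t^4 + 12·t^3 - 9·t^2 + 10·t - 1 2 veces. La derivada de la velocidad da la aceleración: a(t) = 120·t^4 + 20·t^3 + 36·t^2 - 18·t + 10. La derivada de la aceleración da la sacudida: j(t) = 480·t^3 + 60·t^2 + 72·t - 18. Tenemos la sacudida j(t) = 480·t^3 + 60·t^2 + 72·t - 18. Sustituyendo t = 2: j(2) = 4206.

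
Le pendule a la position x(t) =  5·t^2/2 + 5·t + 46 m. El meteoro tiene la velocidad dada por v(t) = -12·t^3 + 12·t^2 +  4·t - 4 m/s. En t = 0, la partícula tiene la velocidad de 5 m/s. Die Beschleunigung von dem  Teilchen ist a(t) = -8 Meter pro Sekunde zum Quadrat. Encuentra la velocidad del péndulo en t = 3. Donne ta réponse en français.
Pour résoudre ceci, nous devons prendre 1 dérivée de notre équation de la position x(t) = 5·t^2/2 + 5·t + 46. En prenant d/dt de x(t), nous trouvons v(t) = 5·t + 5. De l'équation de la vitesse v(t) = 5·t + 5, nous substituons t = 3 pour obtenir v = 20.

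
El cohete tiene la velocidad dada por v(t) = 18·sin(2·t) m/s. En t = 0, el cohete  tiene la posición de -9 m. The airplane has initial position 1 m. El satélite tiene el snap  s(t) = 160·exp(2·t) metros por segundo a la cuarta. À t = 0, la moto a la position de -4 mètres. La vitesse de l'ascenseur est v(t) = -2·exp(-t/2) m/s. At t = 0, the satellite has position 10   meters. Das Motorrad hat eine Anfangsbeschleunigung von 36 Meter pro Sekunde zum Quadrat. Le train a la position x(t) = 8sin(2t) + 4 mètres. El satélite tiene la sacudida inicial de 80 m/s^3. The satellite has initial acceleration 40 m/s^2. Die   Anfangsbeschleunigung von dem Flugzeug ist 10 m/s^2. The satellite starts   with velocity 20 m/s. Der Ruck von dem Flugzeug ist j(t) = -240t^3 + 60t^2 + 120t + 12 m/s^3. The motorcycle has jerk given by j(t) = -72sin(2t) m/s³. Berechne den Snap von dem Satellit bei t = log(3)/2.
Mit s(t) = 160·exp(2·t) und Einsetzen von t = log(3)/2, finden wir s = 480.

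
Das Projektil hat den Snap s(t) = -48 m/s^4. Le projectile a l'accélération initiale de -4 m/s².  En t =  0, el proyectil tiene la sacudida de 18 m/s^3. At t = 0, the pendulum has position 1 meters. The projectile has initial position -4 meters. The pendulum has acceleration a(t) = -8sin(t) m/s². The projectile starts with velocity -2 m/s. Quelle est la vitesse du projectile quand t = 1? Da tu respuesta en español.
Debemos encontrar la integral de nuestra ecuación del snap s(t) = -48 3 veces. Tomando ∫s(t)dt y aplicando j(0) = 18, encontramos j(t) = 18 - 48·t. La integral de la sacudida, con a(0) = -4, da la aceleración: a(t) = -24·t^2 + 18·t - 4. La integral de la aceleración es la velocidad. Usando v(0) = -2, obtenemos v(t) = -8·t^3 + 9·t^2 - 4·t - 2. Usando v(t) = -8·t^3 + 9·t^2 - 4·t - 2 y sustituyendo t = 1, encontramos v = -5.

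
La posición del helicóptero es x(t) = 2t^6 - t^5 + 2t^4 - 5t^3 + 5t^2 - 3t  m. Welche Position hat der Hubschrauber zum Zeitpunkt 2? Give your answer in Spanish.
De la ecuación de la posición x(t) = 2·t^6 - t^5 + 2·t^4 - 5·t^3 + 5·t^2 - 3·t, sustituimos t = 2 para obtener x = 102.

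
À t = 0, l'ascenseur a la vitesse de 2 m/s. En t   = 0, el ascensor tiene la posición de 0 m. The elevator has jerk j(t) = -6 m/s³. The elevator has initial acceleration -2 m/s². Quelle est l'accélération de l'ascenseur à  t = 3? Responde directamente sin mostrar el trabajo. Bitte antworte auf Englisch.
The acceleration at t = 3 is a = -20.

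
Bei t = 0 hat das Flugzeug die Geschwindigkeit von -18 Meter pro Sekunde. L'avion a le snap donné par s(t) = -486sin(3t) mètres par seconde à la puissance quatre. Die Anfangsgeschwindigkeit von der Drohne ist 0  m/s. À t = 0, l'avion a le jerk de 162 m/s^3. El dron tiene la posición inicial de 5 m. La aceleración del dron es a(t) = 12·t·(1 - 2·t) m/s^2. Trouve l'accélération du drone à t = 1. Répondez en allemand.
Mit a(t) = 12·t·(1 - 2·t) und Einsetzen von t = 1, finden wir a = -12.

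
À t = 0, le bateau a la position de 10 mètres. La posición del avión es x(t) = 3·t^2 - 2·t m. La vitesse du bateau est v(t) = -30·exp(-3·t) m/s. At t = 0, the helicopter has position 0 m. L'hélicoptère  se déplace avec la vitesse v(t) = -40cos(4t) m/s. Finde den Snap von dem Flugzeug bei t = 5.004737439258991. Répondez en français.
Nous devons dériver notre équation de la position x(t) = 3·t^2 - 2·t 4 fois. La dérivée de la position donne la vitesse: v(t) = 6·t - 2. En dérivant la vitesse, nous obtenons l'accélération: a(t) = 6. La dérivée de l'accélération donne le jerk: j(t) = 0. La dérivée du jerk donne le snap: s(t) = 0. Nous avons le snap s(t) = 0. En substituant t = 5.004737439258991: s(5.004737439258991) = 0.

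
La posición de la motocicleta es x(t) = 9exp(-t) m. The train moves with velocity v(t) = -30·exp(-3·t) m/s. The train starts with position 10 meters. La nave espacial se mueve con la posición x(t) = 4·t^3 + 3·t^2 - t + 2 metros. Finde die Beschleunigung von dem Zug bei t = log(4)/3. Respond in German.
Wir müssen unsere Gleichung für die Geschwindigkeit v(t) = -30·exp(-3·t) 1-mal ableiten. Die Ableitung von der Geschwindigkeit ergibt die Beschleunigung: a(t) = 90·exp(-3·t). Wir haben die Beschleunigung a(t) = 90·exp(-3·t). Durch Einsetzen von t = log(4)/3: a(log(4)/3) = 45/2.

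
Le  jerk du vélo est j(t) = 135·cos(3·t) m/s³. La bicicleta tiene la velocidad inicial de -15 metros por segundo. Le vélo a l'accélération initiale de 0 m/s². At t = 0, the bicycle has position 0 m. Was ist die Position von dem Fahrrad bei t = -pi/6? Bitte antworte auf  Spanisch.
Partiendo de la sacudida j(t) = 135·cos(3·t), tomamos 3 antiderivadas. Tomando ∫j(t)dt y aplicando a(0) = 0, encontramos a(t) = 45·sin(3·t). Integrando la aceleración y usando la condición inicial v(0) = -15, obtenemos v(t) = -15·cos(3·t). Tomando ∫v(t)dt y aplicando x(0) = 0, encontramos x(t) = -5·sin(3·t). De la ecuación de la posición x(t) = -5·sin(3·t), sustituimos t = -pi/6 para obtener x = 5.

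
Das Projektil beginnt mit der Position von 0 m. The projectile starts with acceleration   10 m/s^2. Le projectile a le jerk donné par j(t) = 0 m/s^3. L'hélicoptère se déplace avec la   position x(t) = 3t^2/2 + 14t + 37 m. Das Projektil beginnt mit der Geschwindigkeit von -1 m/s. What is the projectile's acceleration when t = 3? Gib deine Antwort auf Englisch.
We must find the integral of our jerk equation j(t) = 0 1 time. Integrating jerk and using the initial condition a(0) = 10, we get a(t) = 10. Using a(t) = 10 and substituting t = 3, we find a = 10.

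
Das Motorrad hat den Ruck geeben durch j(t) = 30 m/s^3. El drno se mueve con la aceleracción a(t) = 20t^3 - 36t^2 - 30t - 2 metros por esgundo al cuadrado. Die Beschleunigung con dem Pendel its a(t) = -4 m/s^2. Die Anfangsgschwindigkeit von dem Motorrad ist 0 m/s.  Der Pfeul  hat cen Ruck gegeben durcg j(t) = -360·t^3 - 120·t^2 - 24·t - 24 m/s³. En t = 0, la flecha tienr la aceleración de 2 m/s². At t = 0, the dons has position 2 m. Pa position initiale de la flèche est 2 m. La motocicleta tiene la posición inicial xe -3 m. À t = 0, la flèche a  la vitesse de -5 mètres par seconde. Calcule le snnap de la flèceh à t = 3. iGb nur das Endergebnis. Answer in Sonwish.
s(3) = -10464.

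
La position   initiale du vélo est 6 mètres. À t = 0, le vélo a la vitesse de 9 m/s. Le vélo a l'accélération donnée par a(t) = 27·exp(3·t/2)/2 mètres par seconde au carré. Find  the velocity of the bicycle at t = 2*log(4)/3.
To solve this, we need to take 1 antiderivative of our acceleration equation a(t) = 27·exp(3·t/2)/2. Finding the antiderivative of a(t) and using v(0) = 9: v(t) = 9·exp(3·t/2). We have velocity v(t) = 9·exp(3·t/2). Substituting t = 2*log(4)/3: v(2*log(4)/3) = 36.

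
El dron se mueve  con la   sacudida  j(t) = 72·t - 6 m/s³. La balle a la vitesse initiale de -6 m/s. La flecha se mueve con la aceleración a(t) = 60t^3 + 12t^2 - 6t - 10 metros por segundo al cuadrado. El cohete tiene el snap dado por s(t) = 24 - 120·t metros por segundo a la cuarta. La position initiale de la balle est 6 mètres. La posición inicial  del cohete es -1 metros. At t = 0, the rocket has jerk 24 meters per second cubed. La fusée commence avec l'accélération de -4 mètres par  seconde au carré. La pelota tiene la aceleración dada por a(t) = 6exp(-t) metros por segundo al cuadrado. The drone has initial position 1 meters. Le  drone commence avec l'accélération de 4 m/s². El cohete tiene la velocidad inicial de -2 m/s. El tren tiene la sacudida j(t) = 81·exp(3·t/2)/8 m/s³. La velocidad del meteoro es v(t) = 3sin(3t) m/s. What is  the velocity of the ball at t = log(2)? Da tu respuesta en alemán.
Wir müssen die Stammfunktion unserer Gleichung für die Beschleunigung a(t) = 6·exp(-t) 1-mal finden. Die Stammfunktion von der Beschleunigung ist die Geschwindigkeit. Mit v(0) = -6 erhalten wir v(t) = -6·exp(-t). Mit v(t) = -6·exp(-t) und Einsetzen von t = log(2), finden wir v = -3.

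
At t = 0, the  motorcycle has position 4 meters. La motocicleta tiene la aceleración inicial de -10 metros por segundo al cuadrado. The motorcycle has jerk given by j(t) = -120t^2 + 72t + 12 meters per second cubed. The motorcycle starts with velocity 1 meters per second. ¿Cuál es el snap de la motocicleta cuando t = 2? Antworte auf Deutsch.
Ausgehend von dem Ruck j(t) = -120·t^2 + 72·t + 12, nehmen wir 1 Ableitung. Durch Ableiten von dem Ruck erhalten wir den Snap: s(t) = 72 - 240·t. Mit s(t) = 72 - 240·t und Einsetzen von t = 2, finden wir s = -408.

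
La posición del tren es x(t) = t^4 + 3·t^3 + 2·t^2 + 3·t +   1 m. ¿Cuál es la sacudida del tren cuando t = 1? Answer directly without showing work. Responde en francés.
À t = 1, j = 42.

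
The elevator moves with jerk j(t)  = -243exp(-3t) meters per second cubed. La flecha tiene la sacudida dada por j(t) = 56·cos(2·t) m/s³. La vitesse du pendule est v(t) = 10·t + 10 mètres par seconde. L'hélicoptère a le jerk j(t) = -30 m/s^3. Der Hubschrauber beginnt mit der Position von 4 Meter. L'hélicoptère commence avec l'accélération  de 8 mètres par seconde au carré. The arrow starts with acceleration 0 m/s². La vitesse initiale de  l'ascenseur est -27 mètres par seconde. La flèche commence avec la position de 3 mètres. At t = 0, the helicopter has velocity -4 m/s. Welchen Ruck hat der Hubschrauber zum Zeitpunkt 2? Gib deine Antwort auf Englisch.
Using j(t) = -30 and substituting t = 2, we find j = -30.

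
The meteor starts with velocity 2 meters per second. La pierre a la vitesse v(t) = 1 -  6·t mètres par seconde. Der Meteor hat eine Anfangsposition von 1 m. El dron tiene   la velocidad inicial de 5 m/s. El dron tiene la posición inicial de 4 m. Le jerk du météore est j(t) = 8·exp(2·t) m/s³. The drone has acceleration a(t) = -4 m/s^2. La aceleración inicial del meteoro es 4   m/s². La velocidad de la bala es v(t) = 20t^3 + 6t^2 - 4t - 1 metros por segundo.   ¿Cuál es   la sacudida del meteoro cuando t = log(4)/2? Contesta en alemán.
Mit j(t) = 8·exp(2·t) und Einsetzen von t = log(4)/2, finden wir j = 32.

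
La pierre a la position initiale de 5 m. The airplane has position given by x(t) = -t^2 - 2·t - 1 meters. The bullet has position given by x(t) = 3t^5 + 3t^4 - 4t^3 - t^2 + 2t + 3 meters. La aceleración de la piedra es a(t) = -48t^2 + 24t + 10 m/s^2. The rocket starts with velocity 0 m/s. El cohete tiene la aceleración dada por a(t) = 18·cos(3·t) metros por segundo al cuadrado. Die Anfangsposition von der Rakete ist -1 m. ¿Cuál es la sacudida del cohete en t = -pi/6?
Para resolver esto, necesitamos tomar 1 derivada de nuestra ecuación de la aceleración a(t) = 18·cos(3·t). Tomando d/dt de a(t), encontramos j(t) = -54·sin(3·t). Tenemos la sacudida j(t) = -54·sin(3·t). Sustituyendo t = -pi/6: j(-pi/6) = 54.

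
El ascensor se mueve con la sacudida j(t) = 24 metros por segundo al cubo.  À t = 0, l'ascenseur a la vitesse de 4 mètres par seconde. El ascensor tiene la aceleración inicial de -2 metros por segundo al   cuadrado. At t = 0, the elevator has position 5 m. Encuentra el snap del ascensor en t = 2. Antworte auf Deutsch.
Ausgehend von dem Ruck j(t) = 24, nehmen wir 1 Ableitung. Mit d/dt von j(t) finden wir s(t) = 0. Wir haben den Snap s(t) = 0. Durch Einsetzen von t = 2: s(2) = 0.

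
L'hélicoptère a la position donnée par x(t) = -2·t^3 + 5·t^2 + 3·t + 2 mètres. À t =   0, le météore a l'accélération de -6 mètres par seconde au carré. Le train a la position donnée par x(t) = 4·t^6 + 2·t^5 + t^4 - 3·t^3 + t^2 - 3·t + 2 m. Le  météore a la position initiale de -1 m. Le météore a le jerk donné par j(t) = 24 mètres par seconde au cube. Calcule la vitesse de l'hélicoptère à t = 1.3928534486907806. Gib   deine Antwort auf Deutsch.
Ausgehend von der Position x(t) = -2·t^3 + 5·t^2 + 3·t + 2, nehmen wir 1 Ableitung. Mit d/dt von x(t) finden wir v(t) = -6·t^2 + 10·t + 3. Aus der Gleichung für die Geschwindigkeit v(t) = -6·t^2 + 10·t + 3, setzen wir t = 1.3928534486907806 ein und erhalten v = 5.28829010972900.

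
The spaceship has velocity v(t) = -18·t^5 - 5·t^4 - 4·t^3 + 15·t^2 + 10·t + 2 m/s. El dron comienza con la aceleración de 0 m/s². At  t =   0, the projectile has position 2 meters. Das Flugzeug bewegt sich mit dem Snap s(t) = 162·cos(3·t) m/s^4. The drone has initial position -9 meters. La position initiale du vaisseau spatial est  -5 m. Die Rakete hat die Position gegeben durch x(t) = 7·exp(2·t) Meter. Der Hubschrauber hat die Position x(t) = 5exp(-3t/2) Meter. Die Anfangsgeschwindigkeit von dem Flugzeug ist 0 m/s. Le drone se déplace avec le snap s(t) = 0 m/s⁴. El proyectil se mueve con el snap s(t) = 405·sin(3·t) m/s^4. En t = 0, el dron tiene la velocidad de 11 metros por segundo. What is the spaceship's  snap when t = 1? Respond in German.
Ausgehend von der Geschwindigkeit v(t) = -18·t^5 - 5·t^4 - 4·t^3 + 15·t^2 + 10·t + 2, nehmen wir 3 Ableitungen. Mit d/dt von v(t) finden wir a(t) = -90·t^4 - 20·t^3 - 12·t^2 + 30·t + 10. Mit d/dt von a(t) finden wir j(t) = -360·t^3 - 60·t^2 - 24·t + 30. Durch Ableiten von dem Ruck erhalten wir den Snap: s(t) = -1080·t^2 - 120·t - 24. Aus der Gleichung für den Snap s(t) = -1080·t^2 - 120·t - 24, setzen wir t = 1 ein und erhalten s = -1224.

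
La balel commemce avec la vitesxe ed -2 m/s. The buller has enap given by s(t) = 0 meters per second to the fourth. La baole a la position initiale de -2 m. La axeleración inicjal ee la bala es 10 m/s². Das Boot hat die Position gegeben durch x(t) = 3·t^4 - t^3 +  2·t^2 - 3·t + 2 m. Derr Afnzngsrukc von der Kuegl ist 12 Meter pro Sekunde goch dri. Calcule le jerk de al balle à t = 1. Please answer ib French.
En partant du snap s(t) = 0, nous prenons 1 intégrale. La primitive du snap, avec j(0) = 12, donne le jerk: j(t) = 12. En utilisant j(t) = 12 et en substituant t = 1, nous trouvons j = 12.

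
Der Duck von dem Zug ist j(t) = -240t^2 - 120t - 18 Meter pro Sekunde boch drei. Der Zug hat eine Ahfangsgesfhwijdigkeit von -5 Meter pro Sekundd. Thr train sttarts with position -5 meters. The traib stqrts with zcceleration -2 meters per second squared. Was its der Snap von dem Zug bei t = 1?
Ausgehend von dem Ruck j(t) = -240·t^2 - 120·t - 18, nehmen wir 1 Ableitung. Durch Ableiten von dem Ruck erhalten wir den Snap: s(t) = -480·t - 120. Mit s(t) = -480·t - 120 und Einsetzen von t = 1, finden wir s = -600.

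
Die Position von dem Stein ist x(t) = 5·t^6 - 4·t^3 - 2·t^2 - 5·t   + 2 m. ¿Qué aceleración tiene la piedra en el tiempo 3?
Partiendo de la posición x(t) = 5·t^6 - 4·t^3 - 2·t^2 - 5·t + 2, tomamos 2 derivadas. La derivada de la posición da la velocidad: v(t) = 30·t^5 - 12·t^2 - 4·t - 5. Tomando d/dt de v(t), encontramos a(t) = 150·t^4 - 24·t - 4. De la ecuación de la aceleración a(t) = 150·t^4 - 24·t - 4, sustituimos t = 3 para obtener a = 12074.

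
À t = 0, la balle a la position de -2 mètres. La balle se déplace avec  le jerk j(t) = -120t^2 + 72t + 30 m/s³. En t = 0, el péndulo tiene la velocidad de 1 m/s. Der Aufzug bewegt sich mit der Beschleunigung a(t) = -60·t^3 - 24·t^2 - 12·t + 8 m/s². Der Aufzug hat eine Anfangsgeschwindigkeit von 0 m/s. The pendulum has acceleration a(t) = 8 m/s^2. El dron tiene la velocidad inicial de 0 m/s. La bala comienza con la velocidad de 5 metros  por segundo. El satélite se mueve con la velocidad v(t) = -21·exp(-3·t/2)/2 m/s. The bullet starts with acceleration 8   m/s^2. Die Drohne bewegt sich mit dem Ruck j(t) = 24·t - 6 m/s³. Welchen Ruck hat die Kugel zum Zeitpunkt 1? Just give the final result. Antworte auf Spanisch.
j(1) = -18.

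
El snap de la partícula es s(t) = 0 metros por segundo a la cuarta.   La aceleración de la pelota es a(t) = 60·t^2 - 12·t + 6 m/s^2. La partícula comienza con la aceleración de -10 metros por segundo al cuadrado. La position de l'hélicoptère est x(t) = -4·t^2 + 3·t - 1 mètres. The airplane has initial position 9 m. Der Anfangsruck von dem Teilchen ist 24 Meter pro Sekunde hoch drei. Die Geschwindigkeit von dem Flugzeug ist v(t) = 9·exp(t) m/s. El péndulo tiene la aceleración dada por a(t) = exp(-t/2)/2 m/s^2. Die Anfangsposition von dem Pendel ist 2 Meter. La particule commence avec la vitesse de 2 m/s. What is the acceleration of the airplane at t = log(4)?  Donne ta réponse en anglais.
To solve this, we need to take 1 derivative of our velocity equation v(t) = 9·exp(t). Differentiating velocity, we get acceleration: a(t) = 9·exp(t). We have acceleration a(t) = 9·exp(t). Substituting t = log(4): a(log(4)) = 36.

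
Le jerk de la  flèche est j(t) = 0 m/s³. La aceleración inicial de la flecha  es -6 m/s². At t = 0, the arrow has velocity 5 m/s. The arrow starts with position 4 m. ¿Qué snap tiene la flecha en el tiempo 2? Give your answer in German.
Wir müssen unsere Gleichung für den Ruck j(t) = 0 1-mal ableiten. Die Ableitung von dem Ruck ergibt den Snap: s(t) = 0. Wir haben den Snap s(t) = 0. Durch Einsetzen von t = 2: s(2) = 0.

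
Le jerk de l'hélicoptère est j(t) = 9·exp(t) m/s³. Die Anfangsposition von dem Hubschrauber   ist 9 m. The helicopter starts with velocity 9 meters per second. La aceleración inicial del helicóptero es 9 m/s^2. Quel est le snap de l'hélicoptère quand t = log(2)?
Nous devons dériver notre équation du jerk j(t) = 9·exp(t) 1 fois. En dérivant le jerk, nous obtenons le snap: s(t) = 9·exp(t). De l'équation du snap s(t) = 9·exp(t), nous substituons t = log(2) pour obtenir s = 18.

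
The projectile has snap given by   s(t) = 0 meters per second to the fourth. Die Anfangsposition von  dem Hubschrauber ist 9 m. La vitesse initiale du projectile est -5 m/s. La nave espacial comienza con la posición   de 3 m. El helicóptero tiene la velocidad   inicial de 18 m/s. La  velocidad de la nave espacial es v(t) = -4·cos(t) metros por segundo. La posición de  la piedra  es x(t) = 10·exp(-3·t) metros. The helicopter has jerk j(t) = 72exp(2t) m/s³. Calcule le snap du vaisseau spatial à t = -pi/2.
Nous devons dériver notre équation de la vitesse v(t) = -4·cos(t) 3 fois. La dérivée de la vitesse donne l'accélération: a(t) = 4·sin(t). En prenant d/dt de a(t), nous trouvons j(t) = 4·cos(t). En dérivant le jerk, nous obtenons le snap: s(t) = -4·sin(t). De l'équation du snap s(t) = -4·sin(t), nous substituons t = -pi/2 pour obtenir s = 4.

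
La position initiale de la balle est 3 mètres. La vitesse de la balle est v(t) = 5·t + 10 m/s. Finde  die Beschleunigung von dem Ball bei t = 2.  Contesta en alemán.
Wir müssen unsere Gleichung für die Geschwindigkeit v(t) = 5·t + 10 1-mal ableiten. Durch Ableiten von der Geschwindigkeit erhalten wir die Beschleunigung: a(t) = 5. Aus der Gleichung für die Beschleunigung a(t) = 5, setzen wir t = 2 ein und erhalten a = 5.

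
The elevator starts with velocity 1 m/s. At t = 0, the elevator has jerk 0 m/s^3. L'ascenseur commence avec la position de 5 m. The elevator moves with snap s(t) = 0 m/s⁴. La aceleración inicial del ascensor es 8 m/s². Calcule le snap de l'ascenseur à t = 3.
De l'équation du snap s(t) = 0, nous substituons t = 3 pour obtenir s = 0.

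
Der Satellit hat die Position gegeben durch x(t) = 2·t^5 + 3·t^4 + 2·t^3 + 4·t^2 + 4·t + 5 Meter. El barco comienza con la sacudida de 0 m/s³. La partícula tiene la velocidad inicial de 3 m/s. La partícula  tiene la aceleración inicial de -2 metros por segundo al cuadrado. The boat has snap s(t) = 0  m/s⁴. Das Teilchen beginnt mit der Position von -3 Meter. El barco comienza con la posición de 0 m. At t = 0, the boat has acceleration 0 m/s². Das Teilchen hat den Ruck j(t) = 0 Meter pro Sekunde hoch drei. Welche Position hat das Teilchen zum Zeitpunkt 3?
Um dies zu lösen, müssen wir 3 Integrale unserer Gleichung für den Ruck j(t) = 0 finden. Die Stammfunktion von dem Ruck, mit a(0) = -2, ergibt die Beschleunigung: a(t) = -2. Das Integral von der Beschleunigung ist die Geschwindigkeit. Mit v(0) = 3 erhalten wir v(t) = 3 - 2·t. Mit ∫v(t)dt und Anwendung von x(0) = -3, finden wir x(t) = -t^2 + 3·t - 3. Aus der Gleichung für die Position x(t) = -t^2 + 3·t - 3, setzen wir t = 3 ein und erhalten x = -3.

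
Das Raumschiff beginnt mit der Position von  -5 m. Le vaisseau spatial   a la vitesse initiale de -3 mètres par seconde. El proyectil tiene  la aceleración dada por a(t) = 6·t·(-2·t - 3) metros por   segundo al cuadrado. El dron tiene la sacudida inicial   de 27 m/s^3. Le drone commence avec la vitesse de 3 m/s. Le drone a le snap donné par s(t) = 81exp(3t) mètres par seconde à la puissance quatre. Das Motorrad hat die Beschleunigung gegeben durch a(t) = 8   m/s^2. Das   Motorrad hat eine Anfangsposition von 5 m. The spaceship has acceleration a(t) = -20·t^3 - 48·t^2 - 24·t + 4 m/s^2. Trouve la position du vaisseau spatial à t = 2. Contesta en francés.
Nous devons trouver l'intégrale de notre équation de l'accélération a(t) = -20·t^3 - 48·t^2 - 24·t + 4 2 fois. En prenant ∫a(t)dt et en appliquant v(0) = -3, nous trouvons v(t) = -5·t^4 - 16·t^3 - 12·t^2 + 4·t - 3. En prenant ∫v(t)dt et en appliquant x(0) = -5, nous trouvons x(t) = -t^5 - 4·t^4 - 4·t^3 + 2·t^2 - 3·t - 5. En utilisant x(t) = -t^5 - 4·t^4 - 4·t^3 + 2·t^2 - 3·t - 5 et en substituant t = 2, nous trouvons x = -131.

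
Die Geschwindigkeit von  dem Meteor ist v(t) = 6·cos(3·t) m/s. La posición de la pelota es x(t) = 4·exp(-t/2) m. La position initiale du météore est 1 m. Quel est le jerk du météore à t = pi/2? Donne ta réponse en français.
Pour résoudre ceci, nous devons prendre 2 dérivées de notre équation de la vitesse v(t) = 6·cos(3·t). En prenant d/dt de v(t), nous trouvons a(t) = -18·sin(3·t). En prenant d/dt de a(t), nous trouvons j(t) = -54·cos(3·t). De l'équation du jerk j(t) = -54·cos(3·t), nous substituons t = pi/2 pour obtenir j = 0.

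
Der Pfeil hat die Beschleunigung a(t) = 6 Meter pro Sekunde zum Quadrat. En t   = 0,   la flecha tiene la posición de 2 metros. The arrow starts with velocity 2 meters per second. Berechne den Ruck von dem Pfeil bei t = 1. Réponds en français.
Nous devons dériver notre équation de l'accélération a(t) = 6 1 fois. En prenant d/dt de a(t), nous trouvons j(t) = 0. De l'équation du jerk j(t) = 0, nous substituons t = 1 pour obtenir j = 0.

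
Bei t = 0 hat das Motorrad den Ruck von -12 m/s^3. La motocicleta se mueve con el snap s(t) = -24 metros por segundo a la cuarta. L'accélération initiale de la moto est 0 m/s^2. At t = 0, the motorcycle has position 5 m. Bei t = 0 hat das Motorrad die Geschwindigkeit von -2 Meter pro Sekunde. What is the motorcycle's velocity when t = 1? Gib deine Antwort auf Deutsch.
Ausgehend von dem Snap s(t) = -24, nehmen wir 3 Stammfunktionen. Durch Integration von dem Snap und Verwendung der Anfangsbedingung j(0) = -12, erhalten wir j(t) = -24·t - 12. Das Integral von dem Ruck ist die Beschleunigung. Mit a(0) = 0 erhalten wir a(t) = 12·t·(-t - 1). Das Integral von der Beschleunigung ist die Geschwindigkeit. Mit v(0) = -2 erhalten wir v(t) = -4·t^3 - 6·t^2 - 2. Aus der Gleichung für die Geschwindigkeit v(t) = -4·t^3 - 6·t^2 - 2, setzen wir t = 1 ein und erhalten v = -12.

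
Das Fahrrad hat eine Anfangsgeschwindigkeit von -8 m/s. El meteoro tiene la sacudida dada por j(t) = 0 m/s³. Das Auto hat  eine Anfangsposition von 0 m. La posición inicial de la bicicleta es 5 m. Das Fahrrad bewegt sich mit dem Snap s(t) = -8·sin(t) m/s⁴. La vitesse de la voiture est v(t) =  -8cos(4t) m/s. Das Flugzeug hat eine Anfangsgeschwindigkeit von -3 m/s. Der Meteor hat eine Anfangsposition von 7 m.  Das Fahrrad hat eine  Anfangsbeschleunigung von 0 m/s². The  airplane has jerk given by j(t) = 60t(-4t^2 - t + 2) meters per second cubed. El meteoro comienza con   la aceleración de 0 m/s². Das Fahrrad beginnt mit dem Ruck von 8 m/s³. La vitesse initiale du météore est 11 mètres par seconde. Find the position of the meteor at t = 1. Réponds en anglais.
We must find the antiderivative of our jerk equation j(t) = 0 3 times. Finding the integral of j(t) and using a(0) = 0: a(t) = 0. The antiderivative of acceleration, with v(0) = 11, gives velocity: v(t) = 11. Taking ∫v(t)dt and applying x(0) = 7, we find x(t) = 11·t + 7. We have position x(t) = 11·t + 7. Substituting t = 1: x(1) = 18.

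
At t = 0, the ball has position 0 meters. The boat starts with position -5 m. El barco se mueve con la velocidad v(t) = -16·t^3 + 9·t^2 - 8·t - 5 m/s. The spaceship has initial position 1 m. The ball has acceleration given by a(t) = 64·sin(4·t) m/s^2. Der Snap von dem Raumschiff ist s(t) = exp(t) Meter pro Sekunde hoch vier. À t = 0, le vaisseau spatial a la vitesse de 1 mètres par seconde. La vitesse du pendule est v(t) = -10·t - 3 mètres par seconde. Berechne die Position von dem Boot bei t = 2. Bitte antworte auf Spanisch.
Partiendo de la velocidad v(t) = -16·t^3 + 9·t^2 - 8·t - 5, tomamos 1 antiderivada. Integrando la velocidad y usando la condición inicial x(0) = -5, obtenemos x(t) = -4·t^4 + 3·t^3 - 4·t^2 - 5·t - 5. Usando x(t) = -4·t^4 + 3·t^3 - 4·t^2 - 5·t - 5 y sustituyendo t = 2, encontramos x = -71.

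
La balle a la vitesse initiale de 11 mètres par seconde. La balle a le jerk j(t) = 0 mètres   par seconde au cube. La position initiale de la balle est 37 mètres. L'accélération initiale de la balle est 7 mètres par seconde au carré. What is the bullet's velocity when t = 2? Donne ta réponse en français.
Nous devons trouver la primitive de notre équation du jerk j(t) = 0 2 fois. L'intégrale du jerk, avec a(0) = 7, donne l'accélération: a(t) = 7. L'intégrale de l'accélération, avec v(0) = 11, donne la vitesse: v(t) = 7·t + 11. De l'équation de la vitesse v(t) = 7·t + 11, nous substituons t = 2 pour obtenir v = 25.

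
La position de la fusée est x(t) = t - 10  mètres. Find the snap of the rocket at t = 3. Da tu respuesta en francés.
Nous devons dériver notre équation de la position x(t) = t - 10 4 fois. La dérivée de la position donne la vitesse: v(t) = 1. En prenant d/dt de v(t), nous trouvons a(t) = 0. En dérivant l'accélération, nous obtenons le jerk: j(t) = 0. La dérivée du jerk donne le snap: s(t) = 0. Nous avons le snap s(t) = 0. En substituant t = 3: s(3) = 0.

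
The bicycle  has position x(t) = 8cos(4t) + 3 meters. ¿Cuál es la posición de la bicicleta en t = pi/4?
Tenemos la posición x(t) = 8·cos(4·t) + 3. Sustituyendo t = pi/4: x(pi/4) = -5.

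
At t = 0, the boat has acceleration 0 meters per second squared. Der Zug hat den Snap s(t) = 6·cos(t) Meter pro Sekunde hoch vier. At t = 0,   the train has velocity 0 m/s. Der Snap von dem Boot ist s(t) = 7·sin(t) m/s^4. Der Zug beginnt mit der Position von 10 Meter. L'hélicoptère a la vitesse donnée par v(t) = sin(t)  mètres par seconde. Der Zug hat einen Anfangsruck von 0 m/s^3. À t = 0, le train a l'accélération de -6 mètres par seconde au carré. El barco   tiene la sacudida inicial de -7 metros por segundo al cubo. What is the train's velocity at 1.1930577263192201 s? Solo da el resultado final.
v(1.1930577263192201) = -5.57700635804241.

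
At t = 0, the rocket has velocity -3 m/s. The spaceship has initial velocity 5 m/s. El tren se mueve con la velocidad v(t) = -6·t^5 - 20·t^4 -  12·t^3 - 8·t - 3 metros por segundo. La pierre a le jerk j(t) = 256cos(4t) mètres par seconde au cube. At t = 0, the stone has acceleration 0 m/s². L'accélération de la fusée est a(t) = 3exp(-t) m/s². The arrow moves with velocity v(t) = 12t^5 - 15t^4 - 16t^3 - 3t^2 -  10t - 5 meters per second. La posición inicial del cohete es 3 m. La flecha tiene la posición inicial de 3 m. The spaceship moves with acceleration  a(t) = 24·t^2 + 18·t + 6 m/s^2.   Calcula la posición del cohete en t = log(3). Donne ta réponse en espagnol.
Para resolver esto, necesitamos tomar 2 antiderivadas de nuestra ecuación de la aceleración a(t) = 3·exp(-t). Integrando la aceleración y usando la condición inicial v(0) = -3, obtenemos v(t) = -3·exp(-t). La antiderivada de la velocidad es la posición. Usando x(0) = 3, obtenemos x(t) = 3·exp(-t). Tenemos la posición x(t) = 3·exp(-t). Sustituyendo t = log(3): x(log(3)) = 1.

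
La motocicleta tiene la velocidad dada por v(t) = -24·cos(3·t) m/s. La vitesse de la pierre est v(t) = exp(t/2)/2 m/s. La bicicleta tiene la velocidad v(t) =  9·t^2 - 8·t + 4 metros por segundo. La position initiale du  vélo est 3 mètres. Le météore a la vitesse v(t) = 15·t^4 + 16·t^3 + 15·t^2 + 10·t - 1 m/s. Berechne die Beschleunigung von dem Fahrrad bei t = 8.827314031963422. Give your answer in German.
Ausgehend von der Geschwindigkeit v(t) = 9·t^2 - 8·t + 4, nehmen wir 1 Ableitung. Durch Ableiten von der Geschwindigkeit erhalten wir die Beschleunigung: a(t) = 18·t - 8. Wir haben die Beschleunigung a(t) = 18·t - 8. Durch Einsetzen von t = 8.827314031963422: a(8.827314031963422) = 150.891652575342.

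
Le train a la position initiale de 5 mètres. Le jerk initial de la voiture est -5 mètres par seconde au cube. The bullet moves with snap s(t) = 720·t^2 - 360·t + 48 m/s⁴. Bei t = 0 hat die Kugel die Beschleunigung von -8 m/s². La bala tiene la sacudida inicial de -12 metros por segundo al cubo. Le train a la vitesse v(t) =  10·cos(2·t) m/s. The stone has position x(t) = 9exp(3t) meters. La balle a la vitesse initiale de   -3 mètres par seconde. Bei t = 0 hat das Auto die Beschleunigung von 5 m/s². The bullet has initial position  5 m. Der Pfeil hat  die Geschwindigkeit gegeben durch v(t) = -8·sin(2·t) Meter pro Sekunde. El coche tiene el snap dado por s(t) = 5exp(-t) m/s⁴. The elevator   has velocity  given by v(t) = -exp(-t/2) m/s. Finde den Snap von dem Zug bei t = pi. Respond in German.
Um dies zu lösen, müssen wir 3 Ableitungen unserer Gleichung für die Geschwindigkeit v(t) = 10·cos(2·t) nehmen. Durch Ableiten von der Geschwindigkeit erhalten wir die Beschleunigung: a(t) = -20·sin(2·t). Die Ableitung von der Beschleunigung ergibt den Ruck: j(t) = -40·cos(2·t). Die Ableitung von dem Ruck ergibt den Snap: s(t) = 80·sin(2·t). Mit s(t) = 80·sin(2·t) und Einsetzen von t = pi, finden wir s = 0.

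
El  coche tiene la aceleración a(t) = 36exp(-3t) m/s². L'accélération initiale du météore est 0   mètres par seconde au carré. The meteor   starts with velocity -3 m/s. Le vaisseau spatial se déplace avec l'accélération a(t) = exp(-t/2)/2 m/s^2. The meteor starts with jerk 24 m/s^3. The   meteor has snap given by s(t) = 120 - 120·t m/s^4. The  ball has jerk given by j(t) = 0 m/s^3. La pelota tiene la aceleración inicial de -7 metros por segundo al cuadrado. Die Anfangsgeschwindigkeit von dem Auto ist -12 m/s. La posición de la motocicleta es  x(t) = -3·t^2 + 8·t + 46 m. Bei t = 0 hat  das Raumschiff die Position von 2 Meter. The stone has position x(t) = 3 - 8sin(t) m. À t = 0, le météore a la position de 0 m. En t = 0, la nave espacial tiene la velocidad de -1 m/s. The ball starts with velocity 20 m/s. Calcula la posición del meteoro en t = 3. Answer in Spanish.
Debemos encontrar la antiderivada de nuestra ecuación del snap s(t) = 120 - 120·t 4 veces. Tomando ∫s(t)dt y aplicando j(0) = 24, encontramos j(t) = -60·t^2 + 120·t + 24. La integral de la sacudida, con a(0) = 0, da la aceleración: a(t) = 4·t·(-5·t^2 + 15·t + 6). La antiderivada de la aceleración, con v(0) = -3, da la velocidad: v(t) = -5·t^4 + 20·t^3 + 12·t^2 - 3. La integral de la velocidad es la posición. Usando x(0) = 0, obtenemos x(t) = -t^5 + 5·t^4 + 4·t^3 - 3·t. De la ecuación de la posición x(t) = -t^5 + 5·t^4 + 4·t^3 - 3·t, sustituimos t = 3 para obtener x = 261.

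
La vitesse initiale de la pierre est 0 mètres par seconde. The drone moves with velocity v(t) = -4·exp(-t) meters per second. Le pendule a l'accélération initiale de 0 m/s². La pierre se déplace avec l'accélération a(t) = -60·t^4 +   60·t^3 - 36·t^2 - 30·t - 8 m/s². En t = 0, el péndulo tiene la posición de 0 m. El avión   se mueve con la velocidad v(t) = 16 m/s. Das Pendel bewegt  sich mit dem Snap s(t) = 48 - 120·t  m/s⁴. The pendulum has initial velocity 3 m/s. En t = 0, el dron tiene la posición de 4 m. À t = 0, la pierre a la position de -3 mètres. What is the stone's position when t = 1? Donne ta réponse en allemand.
Wir müssen die Stammfunktion unserer Gleichung für die Beschleunigung a(t) = -60·t^4 + 60·t^3 - 36·t^2 - 30·t - 8 2-mal finden. Die Stammfunktion von der Beschleunigung, mit v(0) = 0, ergibt die Geschwindigkeit: v(t) = t·(-12·t^4 + 15·t^3 - 12·t^2 - 15·t - 8). Die Stammfunktion von der Geschwindigkeit, mit x(0) = -3, ergibt die Position: x(t) = -2·t^6 + 3·t^5 - 3·t^4 - 5·t^3 - 4·t^2 - 3. Mit x(t) = -2·t^6 + 3·t^5 - 3·t^4 - 5·t^3 - 4·t^2 - 3 und Einsetzen von t = 1, finden wir x = -14.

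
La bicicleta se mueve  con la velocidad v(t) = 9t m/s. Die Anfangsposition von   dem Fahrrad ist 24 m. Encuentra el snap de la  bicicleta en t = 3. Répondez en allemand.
Ausgehend von der Geschwindigkeit v(t) = 9·t, nehmen wir 3 Ableitungen. Die Ableitung von der Geschwindigkeit ergibt die Beschleunigung: a(t) = 9. Durch Ableiten von der Beschleunigung erhalten wir den Ruck: j(t) = 0. Die Ableitung von dem Ruck ergibt den Snap: s(t) = 0. Aus der Gleichung für den Snap s(t) = 0, setzen wir t = 3 ein und erhalten s = 0.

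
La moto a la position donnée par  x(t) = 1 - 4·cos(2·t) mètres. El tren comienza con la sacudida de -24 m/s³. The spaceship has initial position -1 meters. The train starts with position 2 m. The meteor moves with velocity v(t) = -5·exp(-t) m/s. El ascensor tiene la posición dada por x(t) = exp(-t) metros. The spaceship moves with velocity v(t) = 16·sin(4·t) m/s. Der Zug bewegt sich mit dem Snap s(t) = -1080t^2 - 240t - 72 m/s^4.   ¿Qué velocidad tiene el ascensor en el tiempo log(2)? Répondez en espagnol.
Partiendo de la posición x(t) = exp(-t), tomamos 1 derivada. La derivada de la posición da la velocidad: v(t) = -exp(-t). Usando v(t) = -exp(-t) y sustituyendo t = log(2), encontramos v = -1/2.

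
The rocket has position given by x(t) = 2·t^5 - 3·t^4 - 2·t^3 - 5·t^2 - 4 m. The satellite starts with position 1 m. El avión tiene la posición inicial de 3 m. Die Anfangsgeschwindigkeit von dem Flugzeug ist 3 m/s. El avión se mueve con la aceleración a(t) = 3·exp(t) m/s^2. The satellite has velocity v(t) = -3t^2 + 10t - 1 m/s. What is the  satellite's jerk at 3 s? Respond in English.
To solve this, we need to take 2 derivatives of our velocity equation v(t) = -3·t^2 + 10·t - 1. Taking d/dt of v(t), we find a(t) = 10 - 6·t. The derivative of acceleration gives jerk: j(t) = -6. We have jerk j(t) = -6. Substituting t = 3: j(3) = -6.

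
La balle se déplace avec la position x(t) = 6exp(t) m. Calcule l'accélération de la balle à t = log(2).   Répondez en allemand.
Wir müssen unsere Gleichung für die Position x(t) = 6·exp(t) 2-mal ableiten. Durch Ableiten von der Position erhalten wir die Geschwindigkeit: v(t) = 6·exp(t). Mit d/dt von v(t) finden wir a(t) = 6·exp(t). Wir haben die Beschleunigung a(t) = 6·exp(t). Durch Einsetzen von t = log(2): a(log(2)) = 12.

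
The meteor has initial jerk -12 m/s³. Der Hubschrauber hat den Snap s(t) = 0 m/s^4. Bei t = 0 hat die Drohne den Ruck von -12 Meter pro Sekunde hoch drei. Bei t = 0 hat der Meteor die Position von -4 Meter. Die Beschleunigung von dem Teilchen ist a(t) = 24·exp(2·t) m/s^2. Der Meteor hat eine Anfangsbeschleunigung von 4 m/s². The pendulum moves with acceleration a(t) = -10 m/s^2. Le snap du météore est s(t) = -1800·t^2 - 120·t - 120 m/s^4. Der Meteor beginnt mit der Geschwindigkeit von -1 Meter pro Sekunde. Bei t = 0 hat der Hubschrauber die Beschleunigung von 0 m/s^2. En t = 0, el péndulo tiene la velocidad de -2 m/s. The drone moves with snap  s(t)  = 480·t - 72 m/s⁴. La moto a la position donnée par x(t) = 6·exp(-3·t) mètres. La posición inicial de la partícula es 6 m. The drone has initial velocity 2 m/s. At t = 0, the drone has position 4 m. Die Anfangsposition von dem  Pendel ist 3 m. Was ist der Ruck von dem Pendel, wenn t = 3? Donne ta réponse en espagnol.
Partiendo de la aceleración a(t) = -10, tomamos 1 derivada. Derivando la aceleración, obtenemos la sacudida: j(t) = 0. De la ecuación de la sacudida j(t) = 0, sustituimos t = 3 para obtener j = 0.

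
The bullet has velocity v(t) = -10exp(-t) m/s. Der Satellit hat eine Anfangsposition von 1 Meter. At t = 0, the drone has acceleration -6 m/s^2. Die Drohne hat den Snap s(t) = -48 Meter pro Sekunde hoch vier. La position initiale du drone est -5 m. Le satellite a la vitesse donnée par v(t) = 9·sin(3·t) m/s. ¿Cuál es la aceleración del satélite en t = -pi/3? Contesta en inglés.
To solve this, we need to take 1 derivative of our velocity equation v(t) = 9·sin(3·t). The derivative of velocity gives acceleration: a(t) = 27·cos(3·t). We have acceleration a(t) = 27·cos(3·t). Substituting t = -pi/3: a(-pi/3) = -27.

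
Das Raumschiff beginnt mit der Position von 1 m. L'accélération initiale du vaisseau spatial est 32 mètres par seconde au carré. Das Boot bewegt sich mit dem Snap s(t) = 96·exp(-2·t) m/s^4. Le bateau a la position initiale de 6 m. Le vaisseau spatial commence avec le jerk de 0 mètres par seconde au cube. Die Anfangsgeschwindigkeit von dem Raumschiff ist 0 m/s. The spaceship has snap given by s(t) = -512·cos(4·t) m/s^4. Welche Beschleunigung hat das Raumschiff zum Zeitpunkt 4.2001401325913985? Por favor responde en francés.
Pour résoudre ceci, nous devons prendre 2 primitives de notre équation du snap s(t) = -512·cos(4·t). En prenant ∫s(t)dt et en appliquant j(0) = 0, nous trouvons j(t) = -128·sin(4·t). En intégrant le jerk et en utilisant la condition initiale a(0) = 32, nous obtenons a(t) = 32·cos(4·t). Nous avons l'accélération a(t) = 32·cos(4·t). En substituant t = 4.2001401325913985: a(4.2001401325913985) = -14.7257922173537.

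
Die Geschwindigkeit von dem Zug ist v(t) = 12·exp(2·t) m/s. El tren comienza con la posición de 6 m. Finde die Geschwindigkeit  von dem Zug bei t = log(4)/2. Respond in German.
Aus der Gleichung für die Geschwindigkeit v(t) = 12·exp(2·t), setzen wir t = log(4)/2 ein und erhalten v = 48.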